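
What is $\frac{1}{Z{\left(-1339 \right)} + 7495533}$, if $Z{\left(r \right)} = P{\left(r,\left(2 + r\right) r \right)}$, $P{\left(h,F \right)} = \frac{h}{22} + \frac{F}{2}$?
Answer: $\frac{11}{92296530} \approx 1.1918 \cdot 10^{-7}$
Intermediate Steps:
$P{\left(h,F \right)} = \frac{F}{2} + \frac{h}{22}$ ($P{\left(h,F \right)} = h \frac{1}{22} + F \frac{1}{2} = \frac{h}{22} + \frac{F}{2} = \frac{F}{2} + \frac{h}{22}$)
$Z{\left(r \right)} = \frac{r}{22} + \frac{r \left(2 + r\right)}{2}$ ($Z{\left(r \right)} = \frac{\left(2 + r\right) r}{2} + \frac{r}{22} = \frac{r \left(2 + r\right)}{2} + \frac{r}{22} = \frac{r}{22} + \frac{r \left(2 + r\right)}{2}$)
$\frac{1}{Z{\left(-1339 \right)} + 7495533} = \frac{1}{\frac{1}{22} \left(-1339\right) \left(23 + 11 \left(-1339\right)\right) + 7495533} = \frac{1}{\frac{1}{22} \left(-1339\right) \left(23 - 14729\right) + 7495533} = \frac{1}{\frac{1}{22} \left(-1339\right) \left(-14706\right) + 7495533} = \frac{1}{\frac{9845667}{11} + 7495533} = \frac{1}{\frac{92296530}{11}} = \frac{11}{92296530}$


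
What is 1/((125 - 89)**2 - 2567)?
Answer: -1/1271 ≈ -0.00078678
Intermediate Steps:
1/((125 - 89)**2 - 2567) = 1/(36**2 - 2567) = 1/(1296 - 2567) = 1/(-1271) = -1/1271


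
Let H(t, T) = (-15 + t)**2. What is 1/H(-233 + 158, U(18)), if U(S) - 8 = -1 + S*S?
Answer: 1/8100 ≈ 0.00012346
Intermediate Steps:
U(S) = 7 + S**2 (U(S) = 8 + (-1 + S*S) = 8 + (-1 + S**2) = 7 + S**2)
1/H(-233 + 158, U(18)) = 1/((-15 + (-233 + 158))**2) = 1/((-15 - 75)**2) = 1/((-90)**2) = 1/8100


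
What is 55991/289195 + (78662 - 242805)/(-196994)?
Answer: 8357032277/8138525690 ≈ 1.0268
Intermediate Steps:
55991/289195 + (78662 - 242805)/(-196994) = 55991*(1/289195) - 164143*(-1/196994) = 55991/289195 + 23449/28142 = 8357032277/8138525690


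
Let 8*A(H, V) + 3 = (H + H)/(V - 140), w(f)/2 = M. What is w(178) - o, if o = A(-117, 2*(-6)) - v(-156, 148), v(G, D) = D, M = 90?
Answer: 199535/608 ≈ 328.18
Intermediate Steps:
w(f) = 180 (w(f) = 2*90 = 180)
A(H, V) = -3/8 + H/(4*(-140 + V)) (A(H, V) = -3/8 + ((H + H)/(V - 140))/8 = -3/8 + ((2*H)/(-140 + V))/8 = -3/8 + (2*H/(-140 + V))/8 = -3/8 + H/(4*(-140 + V)))
o = -90095/608 (o = (420 - 6*(-6) + 2*(-117))/(8*(-140 + 2*(-6))) - 1*148 = (420 - 3*(-12) - 234)/(8*(-140 - 12)) - 148 = (⅛)*(420 + 36 - 234)/(-152) - 148 = (⅛)*(-1/152)*222 - 148 = -111/608 - 148 = -90095/608 ≈ -148.18)
w(178) - o = 180 - 1*(-90095/608) = 180 + 90095/608 = 199535/608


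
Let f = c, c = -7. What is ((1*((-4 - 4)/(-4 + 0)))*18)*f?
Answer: -252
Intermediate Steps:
f = -7
((1*((-4 - 4)/(-4 + 0)))*18)*f = ((1*((-4 - 4)/(-4 + 0)))*18)*(-7) = ((1*(-8/(-4)))*18)*(-7) = ((1*(-8*(-¼)))*18)*(-7) = ((1*2)*18)*(-7) = (2*18)*(-7) = 36*(-7) = -252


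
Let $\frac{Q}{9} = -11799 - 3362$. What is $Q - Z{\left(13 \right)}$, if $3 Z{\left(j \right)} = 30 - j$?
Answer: $- \frac{409364}{3} \approx -1.3645 \cdot 10^{5}$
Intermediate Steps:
$Q = -136449$ ($Q = 9 \left(-11799 - 3362\right) = 9 \left(-15161\right) = -136449$)
$Z{\left(j \right)} = 10 - \frac{j}{3}$ ($Z{\left(j \right)} = \frac{30 - j}{3} = 10 - \frac{j}{3}$)
$Q - Z{\left(13 \right)} = -136449 - \left(10 - \frac{13}{3}\right) = -136449 - \frac{17}{3} = - \frac{409364}{3}$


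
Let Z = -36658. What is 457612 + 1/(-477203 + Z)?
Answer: 235148959931/513861 ≈ 4.5761e+5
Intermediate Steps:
457612 + 1/(-477203 + Z) = 457612 + 1/(-477203 - 36658) = 457612 + 1/(-513861) = 457612 - 1/513861 = 235148959931/513861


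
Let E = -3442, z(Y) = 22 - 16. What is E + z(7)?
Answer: -3436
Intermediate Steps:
z(Y) = 6
E + z(7) = -3442 + 6 = -3436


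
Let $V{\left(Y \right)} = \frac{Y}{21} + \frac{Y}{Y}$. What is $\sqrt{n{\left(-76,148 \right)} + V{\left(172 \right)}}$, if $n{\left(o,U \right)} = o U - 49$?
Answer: $\frac{2 i \sqrt{1244481}}{21} \approx 106.24 i$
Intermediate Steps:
$V{\left(Y \right)} = 1 + \frac{Y}{21}$ ($V{\left(Y \right)} = Y \frac{1}{21} + 1 = \frac{Y}{21} + 1 = 1 + \frac{Y}{21}$)
$n{\left(o,U \right)} = -49 + U o$ ($n{\left(o,U \right)} = U o - 49 = -49 + U o$)
$\sqrt{n{\left(-76,148 \right)} + V{\left(172 \right)}} = \sqrt{\left(-49 + 148 \left(-76\right)\right) + \left(1 + \frac{1}{21} \cdot 172\right)} = \sqrt{\left(-49 - 11248\right) + \left(1 + \frac{172}{21}\right)} = \sqrt{-11297 + \frac{193}{21}} = \sqrt{- \frac{237044}{21}} = \frac{2 i \sqrt{1244481}}{21}$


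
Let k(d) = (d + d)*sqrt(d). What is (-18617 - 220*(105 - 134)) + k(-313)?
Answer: -12237 - 626*I*sqrt(313) ≈ -12237.0 - 11075.0*I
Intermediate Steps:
k(d) = 2*d**(3/2) (k(d) = (2*d)*sqrt(d) = 2*d**(3/2))
(-18617 - 220*(105 - 134)) + k(-313) = (-18617 - 220*(105 - 134)) + 2*(-313)**(3/2) = (-18617 - 220*(-29)) + 2*(-313*I*sqrt(313)) = (-18617 + 6380) - 626*I*sqrt(313) = -12237 - 626*I*sqrt(313)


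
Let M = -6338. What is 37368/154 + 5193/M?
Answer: 118019331/488026 ≈ 241.83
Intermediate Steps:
37368/154 + 5193/M = 37368/154 + 5193/(-6338) = 37368*(1/154) + 5193*(-1/6338) = 18684/77 - 5193/6338 = 118019331/488026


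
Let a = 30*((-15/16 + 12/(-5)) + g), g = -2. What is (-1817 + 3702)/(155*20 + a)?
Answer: 520/811 ≈ 0.64118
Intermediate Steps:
a = -1281/8 (a = 30*((-15/16 + 12/(-5)) - 2) = 30*((-15*1/16 + 12*(-1/5)) - 2) = 30*((-15/16 - 12/5) - 2) = 30*(-267/80 - 2) = 30*(-427/80) = -1281/8 ≈ -160.13)
(-1817 + 3702)/(155*20 + a) = (-1817 + 3702)/(155*20 - 1281/8) = 1885/(3100 - 1281/8) = 1885/(23519/8) = 1885*(8/23519) = 520/811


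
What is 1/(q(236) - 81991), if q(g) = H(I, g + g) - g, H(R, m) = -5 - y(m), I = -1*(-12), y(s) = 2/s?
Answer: -236/19406753 ≈ -1.2161e-5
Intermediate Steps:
I = 12
H(R, m) = -5 - 2/m
q(g) = -5 - g - 1/g (q(g) = (-5 - 2/(g + g)) - g = (-5 - 2*1/(2*g)) - g = (-5 - 1/g) - g = -5 - g - 1/g)
1/(q(236) - 81991) = 1/((-5 - 1*236 - 1/236) - 81991) = 1/((-5 - 236 - 1*1/236) - 81991) = 1/((-5 - 236 - 1/236) - 81991) = 1/(-56877/236 - 81991) = 1/(-19406753/236) = -236/19406753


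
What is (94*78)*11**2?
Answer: 887172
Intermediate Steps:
(94*78)*11**2 = 7332*121 = 887172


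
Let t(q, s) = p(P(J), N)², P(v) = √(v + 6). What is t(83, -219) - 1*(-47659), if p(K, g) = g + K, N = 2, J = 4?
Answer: 47673 + 4*√10 ≈ 47686.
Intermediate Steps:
P(v) = √(6 + v)
p(K, g) = K + g
t(q, s) = (2 + √10)² (t(q, s) = (√(6 + 4) + 2)² = (√10 + 2)² = (2 + √10)²)
t(83, -219) - 1*(-47659) = (2 + √10)² - 1*(-47659) = (2 + √10)² + 47659 = 47659 + (2 + √10)²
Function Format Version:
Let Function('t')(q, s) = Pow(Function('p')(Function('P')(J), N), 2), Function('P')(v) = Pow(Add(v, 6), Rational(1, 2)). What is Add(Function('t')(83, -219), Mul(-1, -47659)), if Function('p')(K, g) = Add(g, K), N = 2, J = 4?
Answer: Add(47673, Mul(4, Pow(10, Rational(1, 2)))) ≈ 47686.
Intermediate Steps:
Function('P')(v) = Pow(Add(6, v), Rational(1, 2))
Function('p')(K, g) = Add(K, g)
Function('t')(q, s) = Pow(Add(2, Pow(10, Rational(1, 2))), 2) (Function('t')(q, s) = Pow(Add(Pow(Add(6, 4), Rational(1, 2)), 2), 2) = Pow(Add(Pow(10, Rational(1, 2)), 2), 2) = Pow(Add(2, Pow(10, Rational(1, 2))), 2))
Add(Function('t')(83, -219), Mul(-1, -47659)) = Add(Pow(Add(2, Pow(10, Rational(1, 2))), 2), Mul(-1, -47659)) = Add(Pow(Add(2, Pow(10, Rational(1, 2))), 2), 47659) = Add(47659, Pow(Add(2, Pow(10, Rational(1, 2))), 2))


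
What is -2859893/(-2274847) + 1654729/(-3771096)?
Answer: 242092267285/295816083528 ≈ 0.81839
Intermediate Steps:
-2859893/(-2274847) + 1654729/(-3771096) = -2859893*(-1/2274847) + 1654729*(-1/3771096) = 98617/78443 - 1654729/3771096 = 242092267285/295816083528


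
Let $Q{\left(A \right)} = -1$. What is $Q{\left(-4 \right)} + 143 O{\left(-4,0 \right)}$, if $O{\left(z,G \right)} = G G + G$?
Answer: $-1$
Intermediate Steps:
$O{\left(z,G \right)} = G + G^{2}$ ($O{\left(z,G \right)} = G^{2} + G = G + G^{2}$)
$Q{\left(-4 \right)} + 143 O{\left(-4,0 \right)} = -1 + 143 \cdot 0 \left(1 + 0\right) = -1 + 143 \cdot 0 \cdot 1 = -1 + 143 \cdot 0 = -1 + 0 = -1$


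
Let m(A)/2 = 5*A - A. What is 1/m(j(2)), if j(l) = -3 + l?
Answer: -⅛ ≈ -0.12500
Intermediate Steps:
m(A) = 8*A (m(A) = 2*(5*A - A) = 2*(4*A) = 8*A)
1/m(j(2)) = 1/(8*(-3 + 2)) = 1/(8*(-1)) = 1/(-8) = -⅛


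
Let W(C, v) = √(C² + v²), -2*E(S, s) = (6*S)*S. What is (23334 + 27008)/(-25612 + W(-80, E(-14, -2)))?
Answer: -161169913/81952800 - 25171*√22009/81952800 ≈ -2.0122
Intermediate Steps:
E(S, s) = -3*S² (E(S, s) = -6*S*S/2 = -3*S²)
(23334 + 27008)/(-25612 + W(-80, E(-14, -2))) = (23334 + 27008)/(-25612 + √((-80)² + (-3*(-14)²)²)) = 50342/(-25612 + √(6400 + (-3*196)²)) = 50342/(-25612 + √(6400 + (-588)²)) = 50342/(-25612 + √(6400 + 345744)) = 50342/(-25612 + √352144) = 50342/(-25612 + 4*√22009)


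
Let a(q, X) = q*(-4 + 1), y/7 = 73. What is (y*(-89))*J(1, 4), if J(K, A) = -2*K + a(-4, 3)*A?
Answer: -2092034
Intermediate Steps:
y = 511 (y = 7*73 = 511)
a(q, X) = -3*q (a(q, X) = q*(-3) = -3*q)
J(K, A) = -2*K + 12*A (J(K, A) = -2*K + (-3*(-4))*A = -2*K + 12*A)
(y*(-89))*J(1, 4) = (511*(-89))*(-2*1 + 12*4) = -45479*(-2 + 48) = -45479*46 = -2092034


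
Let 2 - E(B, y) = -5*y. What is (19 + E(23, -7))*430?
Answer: -6020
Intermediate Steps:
E(B, y) = 2 + 5*y (E(B, y) = 2 - (-5)*y = 2 + 5*y)
(19 + E(23, -7))*430 = (19 + (2 + 5*(-7)))*430 = (19 + (2 - 35))*430 = (19 - 33)*430 = -14*430 = -6020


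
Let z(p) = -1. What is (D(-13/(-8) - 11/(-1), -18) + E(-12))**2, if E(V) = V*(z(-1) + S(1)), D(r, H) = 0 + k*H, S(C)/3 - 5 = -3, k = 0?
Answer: 3600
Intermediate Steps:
S(C) = 6 (S(C) = 15 + 3*(-3) = 15 - 9 = 6)
D(r, H) = 0 (D(r, H) = 0 + 0*H = 0 + 0 = 0)
E(V) = 5*V (E(V) = V*(-1 + 6) = V*5 = 5*V)
(D(-13/(-8) - 11/(-1), -18) + E(-12))**2 = (0 + 5*(-12))**2 = (0 - 60)**2 = (-60)**2 = 3600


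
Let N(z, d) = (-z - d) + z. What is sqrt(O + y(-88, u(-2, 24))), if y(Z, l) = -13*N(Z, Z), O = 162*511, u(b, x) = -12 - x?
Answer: sqrt(81638) ≈ 285.72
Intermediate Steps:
N(z, d) = -d (N(z, d) = (-d - z) + z = -d)
O = 82782
y(Z, l) = 13*Z (y(Z, l) = -(-13)*Z = 13*Z)
sqrt(O + y(-88, u(-2, 24))) = sqrt(82782 + 13*(-88)) = sqrt(82782 - 1144) = sqrt(81638)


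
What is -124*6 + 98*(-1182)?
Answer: -116580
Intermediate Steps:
-124*6 + 98*(-1182) = -744 - 115836 = -116580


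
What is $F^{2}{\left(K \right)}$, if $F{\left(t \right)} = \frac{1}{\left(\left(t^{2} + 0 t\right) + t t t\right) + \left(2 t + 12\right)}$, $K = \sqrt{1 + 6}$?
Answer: $\frac{232}{10609} - \frac{171 \sqrt{7}}{21218} \approx 0.0005456$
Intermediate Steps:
$K = \sqrt{7} \approx 2.6458$
$F{\left(t \right)} = \frac{1}{12 + t^{2} + t^{3} + 2 t}$ ($F{\left(t \right)} = \frac{1}{\left(\left(t^{2} + 0\right) + t^{2} t\right) + \left(12 + 2 t\right)} = \frac{1}{\left(t^{2} + t^{3}\right) + \left(12 + 2 t\right)} = \frac{1}{12 + t^{2} + t^{3} + 2 t}$)
$F^{2}{\left(K \right)} = \left(\frac{1}{12 + \left(\sqrt{7}\right)^{2} + \left(\sqrt{7}\right)^{3} + 2 \sqrt{7}}\right)^{2} = \left(\frac{1}{12 + 7 + 7 \sqrt{7} + 2 \sqrt{7}}\right)^{2} = \left(\frac{1}{19 + 9 \sqrt{7}}\right)^{2} = \frac{1}{\left(19 + 9 \sqrt{7}\right)^{2}}$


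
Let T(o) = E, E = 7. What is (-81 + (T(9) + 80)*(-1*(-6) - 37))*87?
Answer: -241686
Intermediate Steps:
T(o) = 7
(-81 + (T(9) + 80)*(-1*(-6) - 37))*87 = (-81 + (7 + 80)*(-1*(-6) - 37))*87 = (-81 + 87*(6 - 37))*87 = (-81 + 87*(-31))*87 = (-81 - 2697)*87 = -2778*87 = -241686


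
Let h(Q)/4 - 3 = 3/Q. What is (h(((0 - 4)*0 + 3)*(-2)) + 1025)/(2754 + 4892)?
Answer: 1035/7646 ≈ 0.13537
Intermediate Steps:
h(Q) = 12 + 12/Q (h(Q) = 12 + 4*(3/Q) = 12 + 12/Q)
(h(((0 - 4)*0 + 3)*(-2)) + 1025)/(2754 + 4892) = ((12 + 12/((((0 - 4)*0 + 3)*(-2)))) + 1025)/(2754 + 4892) = ((12 + 12/(((-4*0 + 3)*(-2)))) + 1025)/7646 = ((12 + 12/(((0 + 3)*(-2)))) + 1025)*(1/7646) = ((12 + 12/((3*(-2)))) + 1025)*(1/7646) = ((12 + 12/(-6)) + 1025)*(1/7646) = ((12 + 12*(-⅙)) + 1025)*(1/7646) = ((12 - 2) + 1025)*(1/7646) = (10 + 1025)*(1/7646) = 1035*(1/7646) = 1035/7646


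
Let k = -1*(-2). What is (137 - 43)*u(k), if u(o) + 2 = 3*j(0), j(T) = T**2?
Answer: -188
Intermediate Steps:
k = 2
u(o) = -2 (u(o) = -2 + 3*0**2 = -2 + 3*0 = -2 + 0 = -2)
(137 - 43)*u(k) = (137 - 43)*(-2) = 94*(-2) = -188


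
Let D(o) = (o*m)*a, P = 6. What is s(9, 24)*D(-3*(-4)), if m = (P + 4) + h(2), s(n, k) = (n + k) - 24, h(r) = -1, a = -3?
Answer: -2916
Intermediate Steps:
s(n, k) = -24 + k + n (s(n, k) = (k + n) - 24 = -24 + k + n)
m = 9 (m = (6 + 4) - 1 = 10 - 1 = 9)
D(o) = -27*o (D(o) = (o*9)*(-3) = (9*o)*(-3) = -27*o)
s(9, 24)*D(-3*(-4)) = (-24 + 24 + 9)*(-(-81)*(-4)) = 9*(-27*12) = 9*(-324) = -2916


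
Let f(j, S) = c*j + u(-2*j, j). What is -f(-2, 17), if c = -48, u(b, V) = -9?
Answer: -87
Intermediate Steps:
f(j, S) = -9 - 48*j (f(j, S) = -48*j - 9 = -9 - 48*j)
-f(-2, 17) = -(-9 - 48*(-2)) = -(-9 + 96) = -1*87 = -87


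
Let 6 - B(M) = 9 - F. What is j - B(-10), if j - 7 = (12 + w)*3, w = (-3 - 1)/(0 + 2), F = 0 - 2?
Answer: 42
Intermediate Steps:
F = -2
B(M) = -5 (B(M) = 6 - (9 - 1*(-2)) = 6 - (9 + 2) = 6 - 1*11 = 6 - 11 = -5)
w = -2 (w = -4/2 = -4*½ = -2)
j = 37 (j = 7 + (12 - 2)*3 = 7 + 10*3 = 7 + 30 = 37)
j - B(-10) = 37 - 1*(-5) = 37 + 5 = 42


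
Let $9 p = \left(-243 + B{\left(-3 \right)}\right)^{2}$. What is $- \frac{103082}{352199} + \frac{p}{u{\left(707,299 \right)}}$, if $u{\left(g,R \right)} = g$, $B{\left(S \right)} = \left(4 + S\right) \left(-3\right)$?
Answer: $\frac{2295307102}{249004693} \approx 9.2179$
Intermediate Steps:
$B{\left(S \right)} = -12 - 3 S$
$p = 6724$ ($p = \frac{\left(-243 - 3\right)^{2}}{9} = \frac{\left(-246\right)^{2}}{9} = \frac{1}{9} \cdot 60516 = 6724$)
$- \frac{103082}{352199} + \frac{p}{u{\left(707,299 \right)}} = - \frac{103082}{352199} + \frac{6724}{707} = \frac{2295307102}{249004693}$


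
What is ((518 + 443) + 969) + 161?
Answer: 2091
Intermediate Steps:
((518 + 443) + 969) + 161 = (961 + 969) + 161 = 1930 + 161 = 2091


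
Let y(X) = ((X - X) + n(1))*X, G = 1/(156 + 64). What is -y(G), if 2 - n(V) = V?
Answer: -1/220 ≈ -0.0045455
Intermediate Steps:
n(V) = 2 - V
G = 1/220 ≈ 0.0045455
y(X) = X (y(X) = ((X - X) + (2 - 1*1))*X = (0 + (2 - 1))*X = (0 + 1)*X = 1*X = X)
-y(G) = -1*1/220 = -1/220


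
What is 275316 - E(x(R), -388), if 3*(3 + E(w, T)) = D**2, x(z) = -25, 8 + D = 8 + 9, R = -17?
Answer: 275292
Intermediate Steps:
D = 9 (D = -8 + (8 + 9) = -8 + 17 = 9)
E(w, T) = 24 (E(w, T) = -3 + (1/3)*9**2 = -3 + (1/3)*81 = -3 + 27 = 24)
275316 - E(x(R), -388) = 275316 - 1*24 = 275316 - 24 = 275292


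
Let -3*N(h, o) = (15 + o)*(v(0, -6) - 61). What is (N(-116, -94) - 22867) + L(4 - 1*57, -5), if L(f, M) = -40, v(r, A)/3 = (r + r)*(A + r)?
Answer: -73540/3 ≈ -24513.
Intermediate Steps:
v(r, A) = 6*r*(A + r) (v(r, A) = 3*((r + r)*(A + r)) = 3*((2*r)*(A + r)) = 3*(2*r*(A + r)) = 6*r*(A + r))
N(h, o) = 305 + 61*o/3 (N(h, o) = -(15 + o)*(6*0*(-6 + 0) - 61)/3 = -(15 + o)*(6*0*(-6) - 61)/3 = -(15 + o)*(0 - 61)/3 = -(15 + o)*(-61)/3 = -(-915 - 61*o)/3 = 305 + 61*o/3)
(N(-116, -94) - 22867) + L(4 - 1*57, -5) = ((305 + (61/3)*(-94)) - 22867) - 40 = ((305 - 5734/3) - 22867) - 40 = (-4819/3 - 22867) - 40 = -73420/3 - 40 = -73540/3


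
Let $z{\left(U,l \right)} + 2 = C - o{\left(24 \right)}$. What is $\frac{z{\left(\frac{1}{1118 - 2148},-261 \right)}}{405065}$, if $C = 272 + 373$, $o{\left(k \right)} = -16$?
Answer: $\frac{659}{405065} \approx 0.0016269$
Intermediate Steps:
$C = 645$
$z{\left(U,l \right)} = 659$ ($z{\left(U,l \right)} = -2 + \left(645 - -16\right) = -2 + \left(645 + 16\right) = -2 + 661 = 659$)
$\frac{z{\left(\frac{1}{1118 - 2148},-261 \right)}}{405065} = \frac{659}{405065}$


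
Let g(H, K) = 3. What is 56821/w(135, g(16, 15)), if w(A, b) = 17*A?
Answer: 56821/2295 ≈ 24.759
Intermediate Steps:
56821/w(135, g(16, 15)) = 56821/((17*135)) = 56821/2295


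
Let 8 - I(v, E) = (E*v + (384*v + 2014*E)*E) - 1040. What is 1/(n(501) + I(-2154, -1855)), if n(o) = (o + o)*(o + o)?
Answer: -1/8467552248 ≈ -1.1810e-10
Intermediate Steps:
n(o) = 4*o² (n(o) = (2*o)*(2*o) = 4*o²)
I(v, E) = 1048 - E*v - E*(384*v + 2014*E) (I(v, E) = 8 - ((E*v + (384*v + 2014*E)*E) - 1040) = 8 - ((E*v + E*(384*v + 2014*E)) - 1040) = 8 - (-1040 + E*v + E*(384*v + 2014*E)) = 8 + (1040 - E*v - E*(384*v + 2014*E)) = 1048 - E*v - E*(384*v + 2014*E))
1/(n(501) + I(-2154, -1855)) = 1/(4*501² + (1048 - 2014*(-1855)² - 385*(-1855)*(-2154))) = 1/(4*251001 + (1048 - 2014*3441025 - 1538332950)) = 1/(1004004 + (1048 - 6930224350 - 1538332950)) = 1/(1004004 - 8468556252) = 1/(-8467552248) = -1/8467552248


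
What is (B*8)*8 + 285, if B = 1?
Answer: 349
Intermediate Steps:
(B*8)*8 + 285 = (1*8)*8 + 285 = 8*8 + 285 = 64 + 285 = 349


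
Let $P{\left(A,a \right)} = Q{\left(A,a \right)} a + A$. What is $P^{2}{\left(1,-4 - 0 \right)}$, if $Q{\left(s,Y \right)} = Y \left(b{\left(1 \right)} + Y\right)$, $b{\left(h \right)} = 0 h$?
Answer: $3969$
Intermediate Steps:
$b{\left(h \right)} = 0$
$Q{\left(s,Y \right)} = Y^{2}$ ($Q{\left(s,Y \right)} = Y \left(0 + Y\right) = Y Y = Y^{2}$)
$P{\left(A,a \right)} = A + a^{3}$ ($P{\left(A,a \right)} = a^{2} a + A = a^{3} + A = A + a^{3}$)
$P^{2}{\left(1,-4 - 0 \right)} = \left(1 + \left(-4 - 0\right)^{3}\right)^{2} = \left(1 + \left(-4 + 0\right)^{3}\right)^{2} = \left(1 + \left(-4\right)^{3}\right)^{2} = \left(1 - 64\right)^{2} = \left(-63\right)^{2} = 3969$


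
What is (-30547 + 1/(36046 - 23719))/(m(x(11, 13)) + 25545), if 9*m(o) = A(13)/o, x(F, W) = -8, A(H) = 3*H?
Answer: -3012422944/2519092303 ≈ -1.1958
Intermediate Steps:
m(o) = 13/(3*o) (m(o) = ((3*13)/o)/9 = (39/o)/9 = 13/(3*o))
(-30547 + 1/(36046 - 23719))/(m(x(11, 13)) + 25545) = (-30547 + 1/(36046 - 23719))/((13/3)/(-8) + 25545) = (-30547 + 1/12327)/((13/3)*(-⅛) + 25545) = (-30547 + 1/12327)/(-13/24 + 25545) = -376552868/(12327*613067/24) = -376552868/12327*24/613067 = -3012422944/2519092303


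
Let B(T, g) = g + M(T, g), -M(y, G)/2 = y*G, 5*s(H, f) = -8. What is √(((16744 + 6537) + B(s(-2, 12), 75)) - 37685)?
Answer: I*√14089 ≈ 118.7*I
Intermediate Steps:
s(H, f) = -8/5 (s(H, f) = (⅕)*(-8) = -8/5)
M(y, G) = -2*G*y (M(y, G) = -2*y*G = -2*G*y)
B(T, g) = g - 2*T*g (B(T, g) = g - 2*g*T = g - 2*T*g)
√(((16744 + 6537) + B(s(-2, 12), 75)) - 37685) = √(((16744 + 6537) + 75*(1 - 2*(-8/5))) - 37685) = √((23281 + 75*(1 + 16/5)) - 37685) = √((23281 + 75*(21/5)) - 37685) = √((23281 + 315) - 37685) = √(23596 - 37685) = √(-14089) = I*√14089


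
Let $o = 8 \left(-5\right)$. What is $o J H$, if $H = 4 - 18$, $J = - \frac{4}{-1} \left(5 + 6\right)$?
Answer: $24640$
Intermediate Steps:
$o = -40$
$J = 44$ ($J = \left(-4\right) \left(-1\right) 11 = 4 \cdot 11 = 44$)
$H = -14$ ($H = 4 - 18 = -14$)
$o J H = \left(-40\right) 44 \left(-14\right) = \left(-1760\right) \left(-14\right) = 24640$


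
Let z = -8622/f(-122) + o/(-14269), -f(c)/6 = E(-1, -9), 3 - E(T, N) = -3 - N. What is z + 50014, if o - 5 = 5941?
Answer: 706808969/14269 ≈ 49535.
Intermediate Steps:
o = 5946 (o = 5 + 5941 = 5946)
E(T, N) = 6 + N (E(T, N) = 3 - (-3 - N) = 3 + (3 + N) = 6 + N)
f(c) = 18 (f(c) = -6*(6 - 9) = -6*(-3) = 18)
z = -6840797/14269 (z = -8622/18 + 5946/(-14269) = -8622*1/18 + 5946*(-1/14269) = -479 - 5946/14269 = -6840797/14269 ≈ -479.42)
z + 50014 = -6840797/14269 + 50014 = 706808969/14269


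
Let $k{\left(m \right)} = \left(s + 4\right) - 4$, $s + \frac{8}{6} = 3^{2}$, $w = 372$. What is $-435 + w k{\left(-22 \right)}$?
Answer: $2417$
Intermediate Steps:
$s = \frac{23}{3}$ ($s = - \frac{4}{3} + 3^{2} = - \frac{4}{3} + 9 = \frac{23}{3} \approx 7.6667$)
$k{\left(m \right)} = \frac{23}{3}$ ($k{\left(m \right)} = \left(\frac{23}{3} + 4\right) - 4 = \frac{35}{3} - 4 = \frac{23}{3}$)
$-435 + w k{\left(-22 \right)} = -435 + 372 \cdot \frac{23}{3} = -435 + 2852 = 2417$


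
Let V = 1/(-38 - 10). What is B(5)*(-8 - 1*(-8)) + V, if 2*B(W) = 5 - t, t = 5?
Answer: -1/48 ≈ -0.020833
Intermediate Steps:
V = -1/48 (V = 1/(-48) = -1/48 ≈ -0.020833)
B(W) = 0 (B(W) = (5 - 1*5)/2 = (5 - 5)/2 = (½)*0 = 0)
B(5)*(-8 - 1*(-8)) + V = 0*(-8 - 1*(-8)) - 1/48 = 0*(-8 + 8) - 1/48 = 0*0 - 1/48 = 0 - 1/48 = -1/48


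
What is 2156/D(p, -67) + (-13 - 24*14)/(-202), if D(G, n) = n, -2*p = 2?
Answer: -412129/13534 ≈ -30.451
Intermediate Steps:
p = -1 (p = -1/2*2 = -1)
2156/D(p, -67) + (-13 - 24*14)/(-202) = 2156/(-67) + (-13 - 24*14)/(-202) = 2156*(-1/67) + (-13 - 336)*(-1/202) = -2156/67 - 349*(-1/202) = -2156/67 + 349/202 = -412129/13534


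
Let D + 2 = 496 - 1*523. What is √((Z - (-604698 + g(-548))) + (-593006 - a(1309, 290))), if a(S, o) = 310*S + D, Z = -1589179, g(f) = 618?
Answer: I*√1983866 ≈ 1408.5*I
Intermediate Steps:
D = -29 (D = -2 + (496 - 1*523) = -2 + (496 - 523) = -2 - 27 = -29)
a(S, o) = -29 + 310*S (a(S, o) = 310*S - 29 = -29 + 310*S)
√((Z - (-604698 + g(-548))) + (-593006 - a(1309, 290))) = √((-1589179 - (-604698 + 618)) + (-593006 - (-29 + 310*1309))) = √((-1589179 - 1*(-604080)) + (-593006 - (-29 + 405790))) = √((-1589179 + 604080) + (-593006 - 1*405761)) = √(-985099 + (-593006 - 405761)) = √(-985099 - 998767) = √(-1983866) = I*√1983866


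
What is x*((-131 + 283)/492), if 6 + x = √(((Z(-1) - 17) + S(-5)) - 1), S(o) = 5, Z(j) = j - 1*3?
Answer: -76/41 + 38*I*√17/123 ≈ -1.8537 + 1.2738*I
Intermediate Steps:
Z(j) = -3 + j (Z(j) = j - 3 = -3 + j)
x = -6 + I*√17 (x = -6 + √((((-3 - 1) - 17) + 5) - 1) = -6 + √(((-4 - 17) + 5) - 1) = -6 + √((-21 + 5) - 1) = -6 + √(-16 - 1) = -6 + √(-17) = -6 + I*√17 ≈ -6.0 + 4.1231*I)
x*((-131 + 283)/492) = (-6 + I*√17)*((-131 + 283)/492) = (-6 + I*√17)*(152*(1/492)) = (-6 + I*√17)*(38/123) = -76/41 + 38*I*√17/123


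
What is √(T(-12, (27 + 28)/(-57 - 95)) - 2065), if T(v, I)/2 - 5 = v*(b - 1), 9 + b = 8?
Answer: 3*I*√223 ≈ 44.8*I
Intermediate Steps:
b = -1 (b = -9 + 8 = -1)
T(v, I) = 10 - 4*v (T(v, I) = 10 + 2*(v*(-1 - 1)) = 10 + 2*(v*(-2)) = 10 + 2*(-2*v) = 10 - 4*v)
√(T(-12, (27 + 28)/(-57 - 95)) - 2065) = √((10 - 4*(-12)) - 2065) = √((10 + 48) - 2065) = √(58 - 2065) = √(-2007) = 3*I*√223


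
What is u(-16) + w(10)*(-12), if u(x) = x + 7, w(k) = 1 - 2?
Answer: 3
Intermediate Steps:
w(k) = -1
u(x) = 7 + x
u(-16) + w(10)*(-12) = (7 - 16) - 1*(-12) = -9 + 12 = 3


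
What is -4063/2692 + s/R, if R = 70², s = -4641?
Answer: -289306/117775 ≈ -2.4564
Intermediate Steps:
R = 4900
-4063/2692 + s/R = -4063/2692 - 4641/4900 = -4063*1/2692 - 4641*1/4900 = -4063/2692 - 663/700 = -289306/117775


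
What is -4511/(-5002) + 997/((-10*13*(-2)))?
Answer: 3079927/650260 ≈ 4.7365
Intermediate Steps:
-4511/(-5002) + 997/((-10*13*(-2))) = -4511*(-1/5002) + 997/((-130*(-2))) = 4511/5002 + 997/260 = 3079927/650260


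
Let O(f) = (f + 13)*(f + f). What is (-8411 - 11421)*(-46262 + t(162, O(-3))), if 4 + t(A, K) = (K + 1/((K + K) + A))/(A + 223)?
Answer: 674399545084/735 ≈ 9.1755e+8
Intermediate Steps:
O(f) = 2*f*(13 + f) (O(f) = (13 + f)*(2*f) = 2*f*(13 + f))
t(A, K) = -4 + (K + 1/(A + 2*K))/(223 + A) (t(A, K) = -4 + (K + 1/((K + K) + A))/(A + 223) = -4 + (K + 1/(2*K + A))/(223 + A) = -4 + (K + 1/(A + 2*K))/(223 + A))
(-8411 - 11421)*(-46262 + t(162, O(-3))) = (-8411 - 11421)*(-46262 + (1 - 3568*(-3)*(13 - 3) - 892*162 - 4*162² + 2*(2*(-3)*(13 - 3))² - 7*162*2*(-3)*(13 - 3))/(162² + 223*162 + 446*(2*(-3)*(13 - 3)) + 2*162*(2*(-3)*(13 - 3)))) = -19832*(-46262 + (1 - 3568*(-3)*10 - 144504 - 4*26244 + 2*(2*(-3)*10)² - 7*162*2*(-3)*10)/(26244 + 36126 + 446*(2*(-3)*10) + 2*162*(2*(-3)*10))) = -19832*(-46262 + (1 - 1784*(-60) - 144504 - 104976 + 2*(-60)² - 7*162*(-60))/(26244 + 36126 + 446*(-60) + 2*162*(-60))) = -19832*(-46262 + (1 + 107040 - 144504 - 104976 + 2*3600 + 68040)/(26244 + 36126 - 26760 - 19440)) = -19832*(-46262 + (1 + 107040 - 144504 - 104976 + 7200 + 68040)/16170) = -19832*(-46262 + (1/16170)*(-67199)) = -19832*(-46262 - 6109/1470) = -19832*(-68011249/1470) = 674399545084/735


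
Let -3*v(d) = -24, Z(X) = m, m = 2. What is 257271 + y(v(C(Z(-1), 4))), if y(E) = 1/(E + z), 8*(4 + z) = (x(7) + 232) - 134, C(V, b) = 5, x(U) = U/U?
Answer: 33702509/131 ≈ 2.5727e+5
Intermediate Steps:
x(U) = 1
Z(X) = 2
v(d) = 8 (v(d) = -⅓*(-24) = 8)
z = 67/8 (z = -4 + ((1 + 232) - 134)/8 = -4 + (233 - 134)/8 = -4 + (⅛)*99 = -4 + 99/8 = 67/8 ≈ 8.3750)
y(E) = 1/(67/8 + E) (y(E) = 1/(E + 67/8) = 1/(67/8 + E))
257271 + y(v(C(Z(-1), 4))) = 257271 + 8/(67 + 8*8) = 257271 + 8/(67 + 64) = 257271 + 8/131 = 33702509/131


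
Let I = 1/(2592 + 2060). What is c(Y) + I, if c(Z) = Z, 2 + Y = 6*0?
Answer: -9303/4652 ≈ -1.9998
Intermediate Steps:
Y = -2 (Y = -2 + 6*0 = -2 + 0 = -2)
I = 1/4652 ≈ 0.00021496
c(Y) + I = -2 + 1/4652 = -9303/4652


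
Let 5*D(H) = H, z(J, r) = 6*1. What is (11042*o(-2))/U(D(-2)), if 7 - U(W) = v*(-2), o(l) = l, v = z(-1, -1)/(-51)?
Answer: -375428/115 ≈ -3264.6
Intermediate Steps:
z(J, r) = 6
v = -2/17 (v = 6/(-51) = 6*(-1/51) = -2/17 ≈ -0.11765)
D(H) = H/5
U(W) = 115/17 (U(W) = 7 - (-2)*(-2)/17 = 7 - 1*4/17 = 7 - 4/17 = 115/17)
(11042*o(-2))/U(D(-2)) = (11042*(-2))/(115/17) = -22084*17/115 = -375428/115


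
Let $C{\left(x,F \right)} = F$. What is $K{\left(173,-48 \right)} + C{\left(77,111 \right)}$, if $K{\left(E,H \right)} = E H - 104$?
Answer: $-8297$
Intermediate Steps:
$K{\left(E,H \right)} = -104 + E H$
$K{\left(173,-48 \right)} + C{\left(77,111 \right)} = \left(-104 + 173 \left(-48\right)\right) + 111 = \left(-104 - 8304\right) + 111 = -8408 + 111 = -8297$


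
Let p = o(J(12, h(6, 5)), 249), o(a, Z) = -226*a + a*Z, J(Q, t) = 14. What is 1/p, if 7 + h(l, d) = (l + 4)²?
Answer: 1/322 ≈ 0.0031056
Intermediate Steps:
h(l, d) = -7 + (4 + l)² (h(l, d) = -7 + (l + 4)² = -7 + (4 + l)²)
o(a, Z) = -226*a + Z*a
p = 322 (p = 14*(-226 + 249) = 14*23 = 322)
1/p = 1/322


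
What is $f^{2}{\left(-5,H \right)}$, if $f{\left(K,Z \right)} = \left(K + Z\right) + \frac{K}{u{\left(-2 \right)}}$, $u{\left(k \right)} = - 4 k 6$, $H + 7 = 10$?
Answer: $\frac{10201}{2304} \approx 4.4275$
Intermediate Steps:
$H = 3$ ($H = -7 + 10 = 3$)
$u{\left(k \right)} = - 24 k$
$f{\left(K,Z \right)} = Z + \frac{49 K}{48}$ ($f{\left(K,Z \right)} = \left(K + Z\right) + \frac{K}{\left(-24\right) \left(-2\right)} = \left(K + Z\right) + \frac{K}{48} = Z + \frac{49 K}{48}$)
$f^{2}{\left(-5,H \right)} = \left(3 + \frac{49}{48} \left(-5\right)\right)^{2} = \left(3 - \frac{245}{48}\right)^{2} = \left(- \frac{101}{48}\right)^{2} = \frac{10201}{2304}$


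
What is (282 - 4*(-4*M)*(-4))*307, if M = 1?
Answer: 66926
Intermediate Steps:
(282 - 4*(-4*M)*(-4))*307 = (282 - 4*(-4*1)*(-4))*307 = (282 - (-16)*(-4))*307 = (282 - 4*16)*307 = (282 - 64)*307 = 218*307 = 66926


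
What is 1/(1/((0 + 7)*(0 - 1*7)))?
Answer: -49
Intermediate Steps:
1/(1/((0 + 7)*(0 - 1*7))) = 1/(1/(7*(0 - 7))) = 1/(1/(7*(-7))) = 1/(1/(-49)) = 1/(-1/49) = -49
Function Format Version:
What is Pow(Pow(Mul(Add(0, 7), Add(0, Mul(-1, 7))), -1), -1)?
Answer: -49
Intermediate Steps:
Pow(Pow(Mul(Add(0, 7), Add(0, Mul(-1, 7))), -1), -1) = Pow(Pow(Mul(7, Add(0, -7)), -1), -1) = Pow(Pow(Mul(7, -7), -1), -1) = Pow(Pow(-49, -1), -1) = Pow(Rational(-1, 49), -1) = -49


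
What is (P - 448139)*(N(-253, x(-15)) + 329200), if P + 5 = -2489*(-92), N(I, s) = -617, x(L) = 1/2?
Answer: -72010935948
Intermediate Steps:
x(L) = ½
P = 228983 (P = -5 - 2489*(-92) = -5 + 228988 = 228983)
(P - 448139)*(N(-253, x(-15)) + 329200) = (228983 - 448139)*(-617 + 329200) = -219156*328583 = -72010935948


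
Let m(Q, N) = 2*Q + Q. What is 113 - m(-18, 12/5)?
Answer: 167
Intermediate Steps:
m(Q, N) = 3*Q
113 - m(-18, 12/5) = 113 - 3*(-18) = 113 - 1*(-54) = 113 + 54 = 167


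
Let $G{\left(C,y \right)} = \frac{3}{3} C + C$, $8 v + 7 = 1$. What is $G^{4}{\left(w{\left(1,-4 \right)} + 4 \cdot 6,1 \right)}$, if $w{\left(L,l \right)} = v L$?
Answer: $\frac{74805201}{16} \approx 4.6753 \cdot 10^{6}$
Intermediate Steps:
$v = - \frac{3}{4}$ ($v = - \frac{7}{8} + \frac{1}{8} \cdot 1 = - \frac{7}{8} + \frac{1}{8} = - \frac{3}{4} \approx -0.75$)
$w{\left(L,l \right)} = - \frac{3 L}{4}$
$G{\left(C,y \right)} = 2 C$ ($G{\left(C,y \right)} = 3 \cdot \frac{1}{3} C + C = 1 C + C = C + C = 2 C$)
$G^{4}{\left(w{\left(1,-4 \right)} + 4 \cdot 6,1 \right)} = \left(2 \left(\left(- \frac{3}{4}\right) 1 + 4 \cdot 6\right)\right)^{4} = \left(2 \left(- \frac{3}{4} + 24\right)\right)^{4} = \left(2 \cdot \frac{93}{4}\right)^{4} = \left(\frac{93}{2}\right)^{4} = \frac{74805201}{16}$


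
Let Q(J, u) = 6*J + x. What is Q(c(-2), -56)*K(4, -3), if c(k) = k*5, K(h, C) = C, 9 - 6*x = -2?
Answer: 349/2 ≈ 174.50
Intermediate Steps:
x = 11/6 (x = 3/2 - ⅙*(-2) = 3/2 + ⅓ = 11/6 ≈ 1.8333)
c(k) = 5*k
Q(J, u) = 11/6 + 6*J (Q(J, u) = 6*J + 11/6 = 11/6 + 6*J)
Q(c(-2), -56)*K(4, -3) = (11/6 + 6*(5*(-2)))*(-3) = (11/6 + 6*(-10))*(-3) = (11/6 - 60)*(-3) = -349/6*(-3) = 349/2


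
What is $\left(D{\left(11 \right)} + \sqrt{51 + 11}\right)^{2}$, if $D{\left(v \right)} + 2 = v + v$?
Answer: $\left(20 + \sqrt{62}\right)^{2} \approx 776.96$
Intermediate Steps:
$D{\left(v \right)} = -2 + 2 v$ ($D{\left(v \right)} = -2 + \left(v + v\right) = -2 + 2 v$)
$\left(D{\left(11 \right)} + \sqrt{51 + 11}\right)^{2} = \left(\left(-2 + 2 \cdot 11\right) + \sqrt{51 + 11}\right)^{2} = \left(\left(-2 + 22\right) + \sqrt{62}\right)^{2} = \left(20 + \sqrt{62}\right)^{2}$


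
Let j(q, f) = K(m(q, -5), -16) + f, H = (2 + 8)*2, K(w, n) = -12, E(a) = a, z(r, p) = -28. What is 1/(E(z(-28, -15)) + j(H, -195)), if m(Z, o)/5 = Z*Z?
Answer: -1/235 ≈ -0.0042553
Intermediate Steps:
m(Z, o) = 5*Z**2 (m(Z, o) = 5*(Z*Z) = 5*Z**2)
H = 20 (H = 10*2 = 20)
j(q, f) = -12 + f
1/(E(z(-28, -15)) + j(H, -195)) = 1/(-28 + (-12 - 195)) = 1/(-28 - 207) = 1/(-235) = -1/235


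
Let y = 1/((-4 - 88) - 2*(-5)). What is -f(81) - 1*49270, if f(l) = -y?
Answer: -4040141/82 ≈ -49270.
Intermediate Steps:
y = -1/82 (y = 1/(-92 + 10) = 1/(-82) = -1/82 ≈ -0.012195)
f(l) = 1/82 (f(l) = -1*(-1/82) = 1/82)
-f(81) - 1*49270 = -1*1/82 - 1*49270 = -1/82 - 49270 = -4040141/82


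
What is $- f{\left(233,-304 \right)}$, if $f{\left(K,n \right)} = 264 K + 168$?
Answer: $-61680$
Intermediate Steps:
$f{\left(K,n \right)} = 168 + 264 K$
$- f{\left(233,-304 \right)} = - (168 + 264 \cdot 233) = - (168 + 61512) = \left(-1\right) 61680 = -61680$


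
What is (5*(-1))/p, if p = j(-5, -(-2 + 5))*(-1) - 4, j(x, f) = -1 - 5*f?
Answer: 5/18 ≈ 0.27778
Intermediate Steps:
p = -18 (p = (-1 - (-5)*(-2 + 5))*(-1) - 4 = (-1 - (-5)*3)*(-1) - 4 = (-1 - 5*(-3))*(-1) - 4 = (-1 + 15)*(-1) - 4 = 14*(-1) - 4 = -14 - 4 = -18)
(5*(-1))/p = (5*(-1))/(-18) = -1/18*(-5) = 5/18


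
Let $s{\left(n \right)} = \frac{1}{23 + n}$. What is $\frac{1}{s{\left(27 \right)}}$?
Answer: $50$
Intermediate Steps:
$\frac{1}{s{\left(27 \right)}} = \frac{1}{\frac{1}{23 + 27}} = \frac{1}{\frac{1}{50}} = 50$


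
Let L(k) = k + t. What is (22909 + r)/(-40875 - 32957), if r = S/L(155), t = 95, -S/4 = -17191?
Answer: -2898007/9229000 ≈ -0.31401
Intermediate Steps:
S = 68764 (S = -4*(-17191) = 68764)
L(k) = 95 + k (L(k) = k + 95 = 95 + k)
r = 34382/125 (r = 68764/(95 + 155) = 68764/250 = 68764*(1/250) = 34382/125 ≈ 275.06)
(22909 + r)/(-40875 - 32957) = (22909 + 34382/125)/(-40875 - 32957) = (2898007/125)/(-73832) = (2898007/125)*(-1/73832) = -2898007/9229000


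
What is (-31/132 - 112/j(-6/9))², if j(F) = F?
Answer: 490401025/17424 ≈ 28145.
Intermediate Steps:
(-31/132 - 112/j(-6/9))² = (-31/132 - 112/((-6/9)))² = (-31*1/132 - 112/((-6*⅑)))² = (-31/132 - 112/(-⅔))² = (-31/132 - 112*(-3/2))² = (-31/132 + 168)² = (22145/132)² = 490401025/17424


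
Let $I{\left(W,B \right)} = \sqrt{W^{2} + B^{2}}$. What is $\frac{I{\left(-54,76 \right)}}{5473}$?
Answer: $\frac{2 \sqrt{2173}}{5473} \approx 0.017035$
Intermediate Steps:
$I{\left(W,B \right)} = \sqrt{B^{2} + W^{2}}$
$\frac{I{\left(-54,76 \right)}}{5473} = \frac{\sqrt{76^{2} + \left(-54\right)^{2}}}{5473} = \sqrt{5776 + 2916} \cdot \frac{1}{5473} = \sqrt{8692} \cdot \frac{1}{5473} = 2 \sqrt{2173} \cdot \frac{1}{5473} = \frac{2 \sqrt{2173}}{5473}$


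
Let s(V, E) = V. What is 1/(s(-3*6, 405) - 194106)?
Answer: -1/194124 ≈ -5.1513e-6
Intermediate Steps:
1/(s(-3*6, 405) - 194106) = 1/(-3*6 - 194106) = 1/(-18 - 194106) = 1/(-194124) = -1/194124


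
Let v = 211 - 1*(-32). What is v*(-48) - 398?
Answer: -12062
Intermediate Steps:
v = 243 (v = 211 + 32 = 243)
v*(-48) - 398 = 243*(-48) - 398 = -11664 - 398 = -12062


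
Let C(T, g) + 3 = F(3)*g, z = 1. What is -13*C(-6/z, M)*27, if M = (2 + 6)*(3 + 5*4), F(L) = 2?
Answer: -128115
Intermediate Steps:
M = 184 (M = 8*(3 + 20) = 8*23 = 184)
C(T, g) = -3 + 2*g
-13*C(-6/z, M)*27 = -13*(-3 + 2*184)*27 = -13*(-3 + 368)*27 = -13*365*27 = -4745*27 = -128115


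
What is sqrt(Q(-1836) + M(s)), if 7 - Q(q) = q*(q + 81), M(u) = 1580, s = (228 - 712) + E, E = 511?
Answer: I*sqrt(3220593) ≈ 1794.6*I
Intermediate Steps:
s = 27 (s = (228 - 712) + 511 = -484 + 511 = 27)
Q(q) = 7 - q*(81 + q) (Q(q) = 7 - q*(q + 81) = 7 - q*(81 + q))
sqrt(Q(-1836) + M(s)) = sqrt((7 - 1*(-1836)**2 - 81*(-1836)) + 1580) = sqrt((7 - 1*3370896 + 148716) + 1580) = sqrt((7 - 3370896 + 148716) + 1580) = sqrt(-3222173 + 1580) = sqrt(-3220593) = I*sqrt(3220593)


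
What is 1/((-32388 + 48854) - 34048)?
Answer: -1/17582 ≈ -5.6876e-5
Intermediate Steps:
1/((-32388 + 48854) - 34048) = 1/(16466 - 34048) = 1/(-17582) = -1/17582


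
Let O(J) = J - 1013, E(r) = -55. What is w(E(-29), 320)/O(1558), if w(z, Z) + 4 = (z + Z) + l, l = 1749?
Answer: 402/109 ≈ 3.6881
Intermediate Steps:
w(z, Z) = 1745 + Z + z (w(z, Z) = -4 + ((z + Z) + 1749) = -4 + ((Z + z) + 1749) = -4 + (1749 + Z + z) = 1745 + Z + z)
O(J) = -1013 + J
w(E(-29), 320)/O(1558) = (1745 + 320 - 55)/(-1013 + 1558) = 2010/545 = 2010*(1/545) = 402/109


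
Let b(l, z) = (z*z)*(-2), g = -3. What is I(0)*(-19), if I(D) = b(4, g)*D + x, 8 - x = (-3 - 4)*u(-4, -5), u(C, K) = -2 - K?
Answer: -551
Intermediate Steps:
b(l, z) = -2*z² (b(l, z) = z²*(-2) = -2*z²)
x = 29 (x = 8 - (-3 - 4)*(-2 - 1*(-5)) = 8 - (-7)*(-2 + 5) = 8 - (-7)*3 = 8 - 1*(-21) = 8 + 21 = 29)
I(D) = 29 - 18*D (I(D) = (-2*(-3)²)*D + 29 = (-2*9)*D + 29 = -18*D + 29 = 29 - 18*D)
I(0)*(-19) = (29 - 18*0)*(-19) = (29 + 0)*(-19) = 29*(-19) = -551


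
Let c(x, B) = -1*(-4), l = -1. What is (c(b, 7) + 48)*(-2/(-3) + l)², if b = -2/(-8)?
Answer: 52/9 ≈ 5.7778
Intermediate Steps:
b = ¼ (b = -2*(-⅛) = ¼ ≈ 0.25000)
c(x, B) = 4
(c(b, 7) + 48)*(-2/(-3) + l)² = (4 + 48)*(-2/(-3) - 1)² = 52*(-2*(-⅓) - 1)² = 52*(⅔ - 1)² = 52*(-⅓)² = 52*(⅑) = 52/9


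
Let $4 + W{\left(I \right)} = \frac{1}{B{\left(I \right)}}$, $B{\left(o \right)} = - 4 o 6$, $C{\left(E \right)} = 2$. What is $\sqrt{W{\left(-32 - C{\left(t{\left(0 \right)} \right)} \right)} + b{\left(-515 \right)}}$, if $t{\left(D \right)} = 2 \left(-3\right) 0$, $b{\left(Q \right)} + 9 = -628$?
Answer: $\frac{13 i \sqrt{157845}}{204} \approx 25.318 i$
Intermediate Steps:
$b{\left(Q \right)} = -637$ ($b{\left(Q \right)} = -9 - 628 = -637$)
$t{\left(D \right)} = 0$ ($t{\left(D \right)} = \left(-6\right) 0 = 0$)
$B{\left(o \right)} = - 24 o$
$W{\left(I \right)} = -4 - \frac{1}{24 I}$ ($W{\left(I \right)} = -4 + \frac{1}{\left(-24\right) I} = -4 - \frac{1}{24 I}$)
$\sqrt{W{\left(-32 - C{\left(t{\left(0 \right)} \right)} \right)} + b{\left(-515 \right)}} = \sqrt{\left(-4 - \frac{1}{24 \left(-32 - 2\right)}\right) - 637} = \sqrt{\left(-4 - \frac{1}{24 \left(-34\right)}\right) - 637} = \sqrt{\left(-4 - - \frac{1}{816}\right) - 637} = \sqrt{\left(-4 + \frac{1}{816}\right) - 637} = \sqrt{- \frac{3263}{816} - 637} = \sqrt{- \frac{523055}{816}} = \frac{13 i \sqrt{157845}}{204}$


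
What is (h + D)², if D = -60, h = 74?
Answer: 196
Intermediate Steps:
(h + D)² = (74 - 60)² = 14² = 196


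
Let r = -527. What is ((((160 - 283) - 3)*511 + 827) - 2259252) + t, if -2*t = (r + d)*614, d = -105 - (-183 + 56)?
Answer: -2167776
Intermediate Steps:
d = 22 (d = -105 - 1*(-127) = -105 + 127 = 22)
t = 155035 (t = -(-527 + 22)*614/2 = -(-505)*614/2 = -1/2*(-310070) = 155035)
((((160 - 283) - 3)*511 + 827) - 2259252) + t = ((((160 - 283) - 3)*511 + 827) - 2259252) + 155035 = (((-123 - 3)*511 + 827) - 2259252) + 155035 = ((-126*511 + 827) - 2259252) + 155035 = ((-64386 + 827) - 2259252) + 155035 = (-63559 - 2259252) + 155035 = -2322811 + 155035 = -2167776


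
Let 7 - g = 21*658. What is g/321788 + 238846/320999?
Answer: 72424459459/103293626212 ≈ 0.70115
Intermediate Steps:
g = -13811 (g = 7 - 21*658 = 7 - 1*13818 = 7 - 13818 = -13811)
g/321788 + 238846/320999 = -13811/321788 + 238846/320999 = 72424459459/103293626212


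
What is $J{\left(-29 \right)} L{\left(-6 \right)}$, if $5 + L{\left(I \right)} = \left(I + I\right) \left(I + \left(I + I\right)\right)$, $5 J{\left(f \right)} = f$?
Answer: $- \frac{6119}{5} \approx -1223.8$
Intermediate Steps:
$J{\left(f \right)} = \frac{f}{5}$
$L{\left(I \right)} = -5 + 6 I^{2}$ ($L{\left(I \right)} = -5 + \left(I + I\right) \left(I + \left(I + I\right)\right) = -5 + 2 I \left(I + 2 I\right) = -5 + 2 I 3 I = -5 + 6 I^{2}$)
$J{\left(-29 \right)} L{\left(-6 \right)} = \frac{1}{5} \left(-29\right) \left(-5 + 6 \left(-6\right)^{2}\right) = - \frac{29 \left(-5 + 6 \cdot 36\right)}{5} = - \frac{29 \left(-5 + 216\right)}{5} = \left(- \frac{29}{5}\right) 211 = - \frac{6119}{5}$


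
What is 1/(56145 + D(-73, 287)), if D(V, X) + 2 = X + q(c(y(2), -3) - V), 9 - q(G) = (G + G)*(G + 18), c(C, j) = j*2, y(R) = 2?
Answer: 1/45049 ≈ 2.2198e-5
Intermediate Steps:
c(C, j) = 2*j
q(G) = 9 - 2*G*(18 + G) (q(G) = 9 - (G + G)*(G + 18) = 9 - 2*G*(18 + G))
D(V, X) = 223 + X - 2*(-6 - V)² + 36*V (D(V, X) = -2 + (X + (9 - 36*(2*(-3) - V) - 2*(2*(-3) - V)²)) = -2 + (X + (9 - 36*(-6 - V) - 2*(-6 - V)²)) = -2 + (X + (9 + (216 + 36*V) - 2*(-6 - V)²)) = -2 + (X + (225 - 2*(-6 - V)² + 36*V)) = -2 + (225 + X - 2*(-6 - V)² + 36*V) = 223 + X - 2*(-6 - V)² + 36*V)
1/(56145 + D(-73, 287)) = 1/(56145 + (151 + 287 - 2*(-73)² + 12*(-73))) = 1/(56145 + (151 + 287 - 2*5329 - 876)) = 1/(56145 + (151 + 287 - 10658 - 876)) = 1/(56145 - 11096) = 1/45049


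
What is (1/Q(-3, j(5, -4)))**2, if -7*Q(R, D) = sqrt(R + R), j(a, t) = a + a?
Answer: -49/6 ≈ -8.1667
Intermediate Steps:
j(a, t) = 2*a
Q(R, D) = -sqrt(2)*sqrt(R)/7 (Q(R, D) = -sqrt(R + R)/7 = -sqrt(2)*sqrt(R)/7)
(1/Q(-3, j(5, -4)))**2 = (1/(-sqrt(2)*sqrt(-3)/7))**2 = (1/(-sqrt(2)*I*sqrt(3)/7))**2 = (1/(-I*sqrt(6)/7))**2 = (7*I*sqrt(6)/6)**2 = -49/6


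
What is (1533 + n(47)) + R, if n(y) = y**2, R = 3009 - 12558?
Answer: -5807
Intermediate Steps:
R = -9549
(1533 + n(47)) + R = (1533 + 47**2) - 9549 = (1533 + 2209) - 9549 = 3742 - 9549 = -5807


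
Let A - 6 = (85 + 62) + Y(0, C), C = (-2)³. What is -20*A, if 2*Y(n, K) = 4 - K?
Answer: -3180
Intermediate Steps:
C = -8
Y(n, K) = 2 - K/2 (Y(n, K) = (4 - K)/2 = 2 - K/2)
A = 159 (A = 6 + ((85 + 62) + (2 - ½*(-8))) = 6 + (147 + (2 + 4)) = 6 + (147 + 6) = 6 + 153 = 159)
-20*A = -20*159 = -3180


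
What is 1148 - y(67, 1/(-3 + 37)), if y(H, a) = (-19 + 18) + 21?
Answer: 1128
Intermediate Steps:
y(H, a) = 20 (y(H, a) = -1 + 21 = 20)
1148 - y(67, 1/(-3 + 37)) = 1148 - 1*20 = 1148 - 20 = 1128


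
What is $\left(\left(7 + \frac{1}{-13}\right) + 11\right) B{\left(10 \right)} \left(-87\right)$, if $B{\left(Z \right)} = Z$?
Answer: $- \frac{202710}{13} \approx -15593.0$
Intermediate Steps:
$\left(\left(7 + \frac{1}{-13}\right) + 11\right) B{\left(10 \right)} \left(-87\right) = \left(\left(7 + \frac{1}{-13}\right) + 11\right) 10 \left(-87\right) = \left(\left(7 - \frac{1}{13}\right) + 11\right) 10 \left(-87\right) = \left(\frac{90}{13} + 11\right) 10 \left(-87\right) = \frac{233}{13} \cdot 10 \left(-87\right) = \frac{2330}{13} \left(-87\right) = - \frac{202710}{13}$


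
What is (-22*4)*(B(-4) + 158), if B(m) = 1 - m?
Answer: -14344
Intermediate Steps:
(-22*4)*(B(-4) + 158) = (-22*4)*((1 - 1*(-4)) + 158) = -88*((1 + 4) + 158) = -88*(5 + 158) = -88*163 = -14344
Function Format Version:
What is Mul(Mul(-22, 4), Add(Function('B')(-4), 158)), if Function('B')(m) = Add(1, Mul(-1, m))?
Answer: -14344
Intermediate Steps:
Mul(Mul(-22, 4), Add(Function('B')(-4), 158)) = Mul(Mul(-22, 4), Add(Add(1, Mul(-1, -4)), 158)) = Mul(-88, Add(Add(1, 4), 158)) = Mul(-88, Add(5, 158)) = Mul(-88, 163) = -14344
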